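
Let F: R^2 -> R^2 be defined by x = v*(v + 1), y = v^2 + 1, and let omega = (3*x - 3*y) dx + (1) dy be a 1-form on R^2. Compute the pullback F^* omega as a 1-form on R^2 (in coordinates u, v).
F^* omega = (6*v^2 - v - 3) dv

Using F^*(f dg) = (f ∘ F) d(g ∘ F), substitute each coordinate x_i by F_i(u, v) in f_i, and replace dx_i by d F_i = (∂F_i/∂u) du + (∂F_i/∂v) dv.
  For the x component: f_1(F) = 3*v - 3; d F_1 = (0) du + (2*v + 1) dv
  For the y component: f_2(F) = 1; d F_2 = (0) du + (2*v) dv
Combining and collecting du, dv coefficients:
  coeff of du: 0
  coeff of dv: 6*v^2 - v - 3
F^* omega = (6*v^2 - v - 3) dv.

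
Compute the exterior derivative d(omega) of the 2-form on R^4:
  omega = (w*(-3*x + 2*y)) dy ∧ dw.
d(omega) = (-3*w) dx ∧ dy ∧ dw

For a 2-form omega = sum_{i<j} g_{ij} dx_i ∧ dx_j, the exterior derivative is
  d(omega) = sum_{i<j} d(g_{ij}) ∧ dx_i ∧ dx_j = sum_{i<j, k} (∂g_{ij}/∂x_k) dx_k ∧ dx_i ∧ dx_j.
Expand each term, using dx_k ∧ dx_i ∧ dx_j = sgn(permutation) dx_{(a)} ∧ dx_{(b)} ∧ dx_{(c)} with (a < b < c) sorted:
  d(w*(-3*x + 2*y)) includes (∂/∂x)(w*(-3*x + 2*y)) dx = (-3*w) dx, which multiplied by dy ∧ dw gives (-3*w) dx ∧ dy ∧ dw
Collecting like 3-forms: d(omega) = (-3*w) dx ∧ dy ∧ dw.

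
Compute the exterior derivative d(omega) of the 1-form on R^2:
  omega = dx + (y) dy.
d(omega) = 0

For a 1-form omega = sum_i f_i dx_i, the exterior derivative is
  d(omega) = sum_{i < j} (∂f_j/∂x_i - ∂f_i/∂x_j) dx_i ∧ dx_j.

Assembling: d(omega) = 0.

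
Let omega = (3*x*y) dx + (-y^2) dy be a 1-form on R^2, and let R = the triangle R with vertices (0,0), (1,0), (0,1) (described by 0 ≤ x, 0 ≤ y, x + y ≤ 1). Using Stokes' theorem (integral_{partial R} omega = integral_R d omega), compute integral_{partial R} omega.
integral_(partial R) omega = -1/2

Stokes: integral_partial_R omega = integral_R d omega with d omega = (∂Q/∂x - ∂P/∂y) dx ∧ dy.
  ∂Q/∂x = 0
  ∂P/∂y = 3*x
  integrand = ∂Q/∂x - ∂P/∂y = -3*x.
Integrating over R: integral_0^1 integral_0^{1-x} (-3*x) dy dx = -1/2.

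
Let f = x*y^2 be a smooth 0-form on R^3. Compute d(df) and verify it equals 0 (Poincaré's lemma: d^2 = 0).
d(df) = 0

Step 1: df = sum_i (∂f/∂x_i) dx_i = (y^2) dx + (2*x*y) dy + (0) dz.
Step 2: Apply d again. Using the 1-form formula, the coefficient of dx ∧ dy in d(df) is ∂^2 f/∂x ∂y - ∂^2 f/∂y ∂x = (2*y) - (2*y) = 0 (equality of mixed partials for smooth f).
Similarly for dx ∧ dz and dy ∧ dz — all coefficients vanish. So d(df) = 0.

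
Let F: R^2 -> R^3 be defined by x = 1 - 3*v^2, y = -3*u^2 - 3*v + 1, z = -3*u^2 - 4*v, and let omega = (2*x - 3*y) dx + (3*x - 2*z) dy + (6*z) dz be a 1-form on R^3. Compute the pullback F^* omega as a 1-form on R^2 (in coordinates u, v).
F^* omega = (6*u*(12*u^2 + 9*v^2 + 16*v - 3)) du + (-54*u^2*v + 54*u^2 + 36*v^3 - 27*v^2 + 78*v - 9) dv

Using F^*(f dg) = (f ∘ F) d(g ∘ F), substitute each coordinate x_i by F_i(u, v) in f_i, and replace dx_i by d F_i = (∂F_i/∂u) du + (∂F_i/∂v) dv.
  For the x component: f_1(F) = 9*u^2 - 6*v^2 + 9*v - 1; d F_1 = (0) du + (-6*v) dv
  For the y component: f_2(F) = 6*u^2 - 9*v^2 + 8*v + 3; d F_2 = (-6*u) du + (-3) dv
  For the z component: f_3(F) = -18*u^2 - 24*v; d F_3 = (-6*u) du + (-4) dv
Combining and collecting du, dv coefficients:
  coeff of du: 6*u*(12*u^2 + 9*v^2 + 16*v - 3)
  coeff of dv: -54*u^2*v + 54*u^2 + 36*v^3 - 27*v^2 + 78*v - 9
F^* omega = (6*u*(12*u^2 + 9*v^2 + 16*v - 3)) du + (-54*u^2*v + 54*u^2 + 36*v^3 - 27*v^2 + 78*v - 9) dv.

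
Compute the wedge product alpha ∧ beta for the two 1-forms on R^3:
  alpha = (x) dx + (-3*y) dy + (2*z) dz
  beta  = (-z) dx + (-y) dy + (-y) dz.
alpha ∧ beta = (-y*(x + 3*z)) dx ∧ dy + (-x*y + 2*z^2) dx ∧ dz + (y*(3*y + 2*z)) dy ∧ dz

Distribute the wedge, using dx_i ∧ dx_j = -dx_j ∧ dx_i and dx_i ∧ dx_i = 0. For each pair (i, j) with i < j, the coefficient of dx_i ∧ dx_j in alpha ∧ beta is (alpha_i * beta_j - alpha_j * beta_i). Collecting: alpha ∧ beta = (-y*(x + 3*z)) dx ∧ dy + (-x*y + 2*z^2) dx ∧ dz + (y*(3*y + 2*z)) dy ∧ dz.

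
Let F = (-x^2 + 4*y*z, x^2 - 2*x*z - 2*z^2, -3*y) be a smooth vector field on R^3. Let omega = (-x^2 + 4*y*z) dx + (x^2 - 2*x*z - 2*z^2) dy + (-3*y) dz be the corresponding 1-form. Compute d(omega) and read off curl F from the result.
d(omega) = (2*x + 4*z - 3) dy ∧ dz + (4*y) dz ∧ dx + (2*x - 6*z) dx ∧ dy; curl F = (2*x + 4*z - 3, 4*y, 2*x - 6*z)

d omega = sum_{i<j} (∂f_j/∂x_i - ∂f_i/∂x_j) dx_i ∧ dx_j. Under the identification (dy ∧ dz, dz ∧ dx, dx ∧ dy) ↔ (e_x, e_y, e_z), the coefficients are exactly the components of curl F. Compute:
  ∂R/∂y - ∂Q/∂z = (-3) - (-2*x - 4*z) = 2*x + 4*z - 3
  ∂P/∂z - ∂R/∂x = (4*y) - (0) = 4*y
  ∂Q/∂x - ∂P/∂y = (2*x - 2*z) - (4*z) = 2*x - 6*z.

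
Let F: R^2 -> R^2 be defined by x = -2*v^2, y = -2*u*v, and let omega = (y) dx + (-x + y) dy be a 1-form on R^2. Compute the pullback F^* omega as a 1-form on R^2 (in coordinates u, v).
F^* omega = (4*v^2*(u - v)) du + (4*u*v*(u + v)) dv

Using F^*(f dg) = (f ∘ F) d(g ∘ F), substitute each coordinate x_i by F_i(u, v) in f_i, and replace dx_i by d F_i = (∂F_i/∂u) du + (∂F_i/∂v) dv.
  For the x component: f_1(F) = -2*u*v; d F_1 = (0) du + (-4*v) dv
  For the y component: f_2(F) = 2*v*(-u + v); d F_2 = (-2*v) du + (-2*u) dv
Combining and collecting du, dv coefficients:
  coeff of du: 4*v^2*(u - v)
  coeff of dv: 4*u*v*(u + v)
F^* omega = (4*v^2*(u - v)) du + (4*u*v*(u + v)) dv.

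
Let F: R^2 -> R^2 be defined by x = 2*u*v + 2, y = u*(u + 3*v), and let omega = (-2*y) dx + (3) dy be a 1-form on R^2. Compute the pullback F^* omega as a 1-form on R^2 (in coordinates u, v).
F^* omega = (-4*u^2*v - 12*u*v^2 + 6*u + 9*v) du + (u*(-4*u^2 - 12*u*v + 9)) dv

Using F^*(f dg) = (f ∘ F) d(g ∘ F), substitute each coordinate x_i by F_i(u, v) in f_i, and replace dx_i by d F_i = (∂F_i/∂u) du + (∂F_i/∂v) dv.
  For the x component: f_1(F) = 2*u*(-u - 3*v); d F_1 = (2*v) du + (2*u) dv
  For the y component: f_2(F) = 3; d F_2 = (2*u + 3*v) du + (3*u) dv
Combining and collecting du, dv coefficients:
  coeff of du: -4*u^2*v - 12*u*v^2 + 6*u + 9*v
  coeff of dv: u*(-4*u^2 - 12*u*v + 9)
F^* omega = (-4*u^2*v - 12*u*v^2 + 6*u + 9*v) du + (u*(-4*u^2 - 12*u*v + 9)) dv.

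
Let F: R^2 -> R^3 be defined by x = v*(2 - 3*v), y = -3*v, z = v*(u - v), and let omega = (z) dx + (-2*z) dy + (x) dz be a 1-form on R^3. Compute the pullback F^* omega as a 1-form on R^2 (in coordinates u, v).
F^* omega = (v^2*(2 - 3*v)) du + (v*(-9*u*v + 10*u + 12*v^2 - 12*v)) dv

Using F^*(f dg) = (f ∘ F) d(g ∘ F), substitute each coordinate x_i by F_i(u, v) in f_i, and replace dx_i by d F_i = (∂F_i/∂u) du + (∂F_i/∂v) dv.
  For the x component: f_1(F) = v*(u - v); d F_1 = (0) du + (2 - 6*v) dv
  For the y component: f_2(F) = 2*v*(-u + v); d F_2 = (0) du + (-3) dv
  For the z component: f_3(F) = v*(2 - 3*v); d F_3 = (v) du + (u - 2*v) dv
Combining and collecting du, dv coefficients:
  coeff of du: v^2*(2 - 3*v)
  coeff of dv: v*(-9*u*v + 10*u + 12*v^2 - 12*v)
F^* omega = (v^2*(2 - 3*v)) du + (v*(-9*u*v + 10*u + 12*v^2 - 12*v)) dv.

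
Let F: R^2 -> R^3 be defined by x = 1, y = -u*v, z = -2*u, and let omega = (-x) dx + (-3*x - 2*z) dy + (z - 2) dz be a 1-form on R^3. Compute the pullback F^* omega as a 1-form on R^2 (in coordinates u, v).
F^* omega = (-4*u*v + 4*u + 3*v + 4) du + (u*(3 - 4*u)) dv

Using F^*(f dg) = (f ∘ F) d(g ∘ F), substitute each coordinate x_i by F_i(u, v) in f_i, and replace dx_i by d F_i = (∂F_i/∂u) du + (∂F_i/∂v) dv.
  For the x component: f_1(F) = -1; d F_1 = (0) du + (0) dv
  For the y component: f_2(F) = 4*u - 3; d F_2 = (-v) du + (-u) dv
  For the z component: f_3(F) = -2*u - 2; d F_3 = (-2) du + (0) dv
Combining and collecting du, dv coefficients:
  coeff of du: -4*u*v + 4*u + 3*v + 4
  coeff of dv: u*(3 - 4*u)
F^* omega = (-4*u*v + 4*u + 3*v + 4) du + (u*(3 - 4*u)) dv.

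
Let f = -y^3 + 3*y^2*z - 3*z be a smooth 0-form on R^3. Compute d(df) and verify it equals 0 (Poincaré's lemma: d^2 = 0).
d(df) = 0

Step 1: df = sum_i (∂f/∂x_i) dx_i = (0) dx + (3*y*(-y + 2*z)) dy + (3*y^2 - 3) dz.
Step 2: Apply d again. Using the 1-form formula, the coefficient of dx ∧ dy in d(df) is ∂^2 f/∂x ∂y - ∂^2 f/∂y ∂x = (0) - (0) = 0 (equality of mixed partials for smooth f).
Similarly for dx ∧ dz and dy ∧ dz — all coefficients vanish. So d(df) = 0.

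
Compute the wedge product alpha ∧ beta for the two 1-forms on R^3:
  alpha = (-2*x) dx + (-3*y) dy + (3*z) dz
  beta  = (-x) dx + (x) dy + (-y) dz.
alpha ∧ beta = (-x*(2*x + 3*y)) dx ∧ dy + (x*(2*y + 3*z)) dx ∧ dz + (-3*x*z + 3*y^2) dy ∧ dz

Distribute the wedge, using dx_i ∧ dx_j = -dx_j ∧ dx_i and dx_i ∧ dx_i = 0. For each pair (i, j) with i < j, the coefficient of dx_i ∧ dx_j in alpha ∧ beta is (alpha_i * beta_j - alpha_j * beta_i). Collecting: alpha ∧ beta = (-x*(2*x + 3*y)) dx ∧ dy + (x*(2*y + 3*z)) dx ∧ dz + (-3*x*z + 3*y^2) dy ∧ dz.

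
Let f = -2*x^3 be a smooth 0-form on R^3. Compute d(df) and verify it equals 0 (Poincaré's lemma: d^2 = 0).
d(df) = 0

Step 1: df = sum_i (∂f/∂x_i) dx_i = (-6*x^2) dx + (0) dy + (0) dz.
Step 2: Apply d again. Using the 1-form formula, the coefficient of dx ∧ dy in d(df) is ∂^2 f/∂x ∂y - ∂^2 f/∂y ∂x = (0) - (0) = 0 (equality of mixed partials for smooth f).
Similarly for dx ∧ dz and dy ∧ dz — all coefficients vanish. So d(df) = 0.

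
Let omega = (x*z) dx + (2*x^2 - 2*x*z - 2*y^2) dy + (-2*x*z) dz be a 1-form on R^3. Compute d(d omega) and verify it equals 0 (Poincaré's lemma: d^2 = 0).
d(d omega) = 0

Step 1: d omega = sum_{i<j} (∂f_j/∂x_i - ∂f_i/∂x_j) dx_i ∧ dx_j:
  coeff of dx ∧ dy: 4*x - 2*z
  coeff of dx ∧ dz: -x - 2*z
  coeff of dy ∧ dz: 2*x
Step 2: Apply d again to each 2-form coefficient. The only possible 3-form in R^3 is dx ∧ dy ∧ dz, with coefficient
  ∂(coeff of dy∧dz)/∂x - ∂(coeff of dx∧dz)/∂y + ∂(coeff of dx∧dy)/∂z
  = ∂/∂x (2*x) - ∂/∂y (-x - 2*z) + ∂/∂z (4*x - 2*z).
Each of these terms simplifies to sums of mixed partials that cancel in pairs. The result is 0 (by equality of mixed partials for smooth functions — Schwarz / Clairaut).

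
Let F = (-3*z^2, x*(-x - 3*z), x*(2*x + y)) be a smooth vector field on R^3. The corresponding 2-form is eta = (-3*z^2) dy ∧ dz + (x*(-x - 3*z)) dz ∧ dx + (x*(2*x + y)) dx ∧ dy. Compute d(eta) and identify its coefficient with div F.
d(eta) = (0) dx ∧ dy ∧ dz; div F = 0

For a 2-form in R^3 of the form above, applying d gives a 3-form with coefficient ∂P/∂x + ∂Q/∂y + ∂R/∂z:
  ∂P/∂x = 0
  ∂Q/∂y = 0
  ∂R/∂z = 0
Sum = 0, which is exactly div F.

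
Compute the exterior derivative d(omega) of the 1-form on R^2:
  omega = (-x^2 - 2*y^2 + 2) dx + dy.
d(omega) = (4*y) dx ∧ dy

For a 1-form omega = sum_i f_i dx_i, the exterior derivative is
  d(omega) = sum_{i < j} (∂f_j/∂x_i - ∂f_i/∂x_j) dx_i ∧ dx_j.
  coefficient of dx ∧ dy: ∂f_2/∂x - ∂f_1/∂y = ∂(1)/∂x - ∂(-x^2 - 2*y^2 + 2)/∂y = 4*y
Assembling: d(omega) = (4*y) dx ∧ dy.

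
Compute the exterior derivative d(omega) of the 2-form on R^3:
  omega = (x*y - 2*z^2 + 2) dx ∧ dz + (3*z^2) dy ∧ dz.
d(omega) = (-x) dx ∧ dy ∧ dz

For a 2-form omega = sum_{i<j} g_{ij} dx_i ∧ dx_j, the exterior derivative is
  d(omega) = sum_{i<j} d(g_{ij}) ∧ dx_i ∧ dx_j = sum_{i<j, k} (∂g_{ij}/∂x_k) dx_k ∧ dx_i ∧ dx_j.
Expand each term, using dx_k ∧ dx_i ∧ dx_j = sgn(permutation) dx_{(a)} ∧ dx_{(b)} ∧ dx_{(c)} with (a < b < c) sorted:
  d(x*y - 2*z^2 + 2) includes (∂/∂y)(x*y - 2*z^2 + 2) dy = (x) dy, which multiplied by dx ∧ dz gives (-x) dx ∧ dy ∧ dz
Collecting like 3-forms: d(omega) = (-x) dx ∧ dy ∧ dz.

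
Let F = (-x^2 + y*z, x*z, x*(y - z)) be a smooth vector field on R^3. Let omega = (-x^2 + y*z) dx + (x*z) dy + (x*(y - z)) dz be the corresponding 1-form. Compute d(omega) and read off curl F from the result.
d(omega) = (0) dy ∧ dz + (z) dz ∧ dx + (0) dx ∧ dy; curl F = (0, z, 0)

d omega = sum_{i<j} (∂f_j/∂x_i - ∂f_i/∂x_j) dx_i ∧ dx_j. Under the identification (dy ∧ dz, dz ∧ dx, dx ∧ dy) ↔ (e_x, e_y, e_z), the coefficients are exactly the components of curl F. Compute:
  ∂R/∂y - ∂Q/∂z = (x) - (x) = 0
  ∂P/∂z - ∂R/∂x = (y) - (y - z) = z
  ∂Q/∂x - ∂P/∂y = (z) - (z) = 0.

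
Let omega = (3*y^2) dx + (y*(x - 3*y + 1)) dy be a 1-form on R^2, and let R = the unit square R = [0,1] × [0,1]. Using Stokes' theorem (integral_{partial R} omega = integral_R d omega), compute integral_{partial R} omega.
integral_(partial R) omega = -5/2

Stokes: integral_partial_R omega = integral_R d omega with d omega = (∂Q/∂x - ∂P/∂y) dx ∧ dy.
  ∂Q/∂x = y
  ∂P/∂y = 6*y
  integrand = ∂Q/∂x - ∂P/∂y = -5*y.
Integrating over R: integral_0^1 integral_0^1 (-5*y) dx dy = -5/2.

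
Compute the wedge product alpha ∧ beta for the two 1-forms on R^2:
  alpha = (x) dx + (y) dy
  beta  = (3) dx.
alpha ∧ beta = (-3*y) dx ∧ dy

Distribute the wedge, using dx_i ∧ dx_j = -dx_j ∧ dx_i and dx_i ∧ dx_i = 0. For each pair (i, j) with i < j, the coefficient of dx_i ∧ dx_j in alpha ∧ beta is (alpha_i * beta_j - alpha_j * beta_i). Collecting: alpha ∧ beta = (-3*y) dx ∧ dy.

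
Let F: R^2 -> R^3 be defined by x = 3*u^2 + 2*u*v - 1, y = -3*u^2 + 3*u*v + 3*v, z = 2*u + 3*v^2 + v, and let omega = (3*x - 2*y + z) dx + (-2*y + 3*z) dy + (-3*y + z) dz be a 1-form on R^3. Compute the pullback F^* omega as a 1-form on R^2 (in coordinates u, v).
F^* omega = (54*u^3 + 84*u^2*v - 6*u^2 - 54*u*v^2 - 8*u*v - 14*u + 33*v^3 - 13*v^2 - 22*v) du + (48*u^3 + 36*u^2*v + 49*u^2 - 21*u*v^2 - 34*u*v + 14*u + 18*v^3 - 18*v^2 - 17*v) dv

Using F^*(f dg) = (f ∘ F) d(g ∘ F), substitute each coordinate x_i by F_i(u, v) in f_i, and replace dx_i by d F_i = (∂F_i/∂u) du + (∂F_i/∂v) dv.
  For the x component: f_1(F) = 15*u^2 + 2*u + 3*v^2 - 5*v - 3; d F_1 = (6*u + 2*v) du + (2*u) dv
  For the y component: f_2(F) = 6*u^2 - 6*u*v + 6*u + 9*v^2 - 3*v; d F_2 = (-6*u + 3*v) du + (3*u + 3) dv
  For the z component: f_3(F) = 9*u^2 - 9*u*v + 2*u + 3*v^2 - 8*v; d F_3 = (2) du + (6*v + 1) dv
Combining and collecting du, dv coefficients:
  coeff of du: 54*u^3 + 84*u^2*v - 6*u^2 - 54*u*v^2 - 8*u*v - 14*u + 33*v^3 - 13*v^2 - 22*v
  coeff of dv: 48*u^3 + 36*u^2*v + 49*u^2 - 21*u*v^2 - 34*u*v + 14*u + 18*v^3 - 18*v^2 - 17*v
F^* omega = (54*u^3 + 84*u^2*v - 6*u^2 - 54*u*v^2 - 8*u*v - 14*u + 33*v^3 - 13*v^2 - 22*v) du + (48*u^3 + 36*u^2*v + 49*u^2 - 21*u*v^2 - 34*u*v + 14*u + 18*v^3 - 18*v^2 - 17*v) dv.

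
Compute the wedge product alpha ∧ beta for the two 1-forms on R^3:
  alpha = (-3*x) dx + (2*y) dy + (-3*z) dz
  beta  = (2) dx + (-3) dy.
alpha ∧ beta = (9*x - 4*y) dx ∧ dy + (6*z) dx ∧ dz + (-9*z) dy ∧ dz

Distribute the wedge, using dx_i ∧ dx_j = -dx_j ∧ dx_i and dx_i ∧ dx_i = 0. For each pair (i, j) with i < j, the coefficient of dx_i ∧ dx_j in alpha ∧ beta is (alpha_i * beta_j - alpha_j * beta_i). Collecting: alpha ∧ beta = (9*x - 4*y) dx ∧ dy + (6*z) dx ∧ dz + (-9*z) dy ∧ dz.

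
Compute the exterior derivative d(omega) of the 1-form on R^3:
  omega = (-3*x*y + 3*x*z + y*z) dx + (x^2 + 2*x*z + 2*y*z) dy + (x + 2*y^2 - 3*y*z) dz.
d(omega) = (5*x + z) dx ∧ dy + (-3*x - y + 1) dx ∧ dz + (-2*x + 2*y - 3*z) dy ∧ dz

For a 1-form omega = sum_i f_i dx_i, the exterior derivative is
  d(omega) = sum_{i < j} (∂f_j/∂x_i - ∂f_i/∂x_j) dx_i ∧ dx_j.
  coefficient of dx ∧ dy: ∂f_2/∂x - ∂f_1/∂y = ∂(x^2 + 2*x*z + 2*y*z)/∂x - ∂(-3*x*y + 3*x*z + y*z)/∂y = 5*x + z
  coefficient of dx ∧ dz: ∂f_3/∂x - ∂f_1/∂z = ∂(x + 2*y^2 - 3*y*z)/∂x - ∂(-3*x*y + 3*x*z + y*z)/∂z = -3*x - y + 1
  coefficient of dy ∧ dz: ∂f_3/∂y - ∂f_2/∂z = ∂(x + 2*y^2 - 3*y*z)/∂y - ∂(x^2 + 2*x*z + 2*y*z)/∂z = -2*x + 2*y - 3*z
Assembling: d(omega) = (5*x + z) dx ∧ dy + (-3*x - y + 1) dx ∧ dz + (-2*x + 2*y - 3*z) dy ∧ dz.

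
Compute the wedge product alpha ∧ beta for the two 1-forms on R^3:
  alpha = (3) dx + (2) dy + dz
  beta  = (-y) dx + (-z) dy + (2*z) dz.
alpha ∧ beta = (2*y - 3*z) dx ∧ dy + (y + 6*z) dx ∧ dz + (5*z) dy ∧ dz

Distribute the wedge, using dx_i ∧ dx_j = -dx_j ∧ dx_i and dx_i ∧ dx_i = 0. For each pair (i, j) with i < j, the coefficient of dx_i ∧ dx_j in alpha ∧ beta is (alpha_i * beta_j - alpha_j * beta_i). Collecting: alpha ∧ beta = (2*y - 3*z) dx ∧ dy + (y + 6*z) dx ∧ dz + (5*z) dy ∧ dz.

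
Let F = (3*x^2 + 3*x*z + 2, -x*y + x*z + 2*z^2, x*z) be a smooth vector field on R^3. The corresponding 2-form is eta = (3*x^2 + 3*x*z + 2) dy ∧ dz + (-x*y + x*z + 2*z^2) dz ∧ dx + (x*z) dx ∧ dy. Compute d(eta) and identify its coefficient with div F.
d(eta) = (6*x + 3*z) dx ∧ dy ∧ dz; div F = 6*x + 3*z

For a 2-form in R^3 of the form above, applying d gives a 3-form with coefficient ∂P/∂x + ∂Q/∂y + ∂R/∂z:
  ∂P/∂x = 6*x + 3*z
  ∂Q/∂y = -x
  ∂R/∂z = x
Sum = 6*x + 3*z, which is exactly div F.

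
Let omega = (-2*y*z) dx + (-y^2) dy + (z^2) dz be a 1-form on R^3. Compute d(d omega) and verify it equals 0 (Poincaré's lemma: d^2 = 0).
d(d omega) = 0

Step 1: d omega = sum_{i<j} (∂f_j/∂x_i - ∂f_i/∂x_j) dx_i ∧ dx_j:
  coeff of dx ∧ dy: 2*z
  coeff of dx ∧ dz: 2*y
  coeff of dy ∧ dz: 0
Step 2: Apply d again to each 2-form coefficient. The only possible 3-form in R^3 is dx ∧ dy ∧ dz, with coefficient
  ∂(coeff of dy∧dz)/∂x - ∂(coeff of dx∧dz)/∂y + ∂(coeff of dx∧dy)/∂z
  = ∂/∂x (0) - ∂/∂y (2*y) + ∂/∂z (2*z).
Each of these terms simplifies to sums of mixed partials that cancel in pairs. The result is 0 (by equality of mixed partials for smooth functions — Schwarz / Clairaut).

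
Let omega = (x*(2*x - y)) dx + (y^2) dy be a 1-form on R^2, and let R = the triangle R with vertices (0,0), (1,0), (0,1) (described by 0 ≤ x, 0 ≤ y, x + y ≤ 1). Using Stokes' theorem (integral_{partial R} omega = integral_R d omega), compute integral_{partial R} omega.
integral_(partial R) omega = 1/6

Stokes: integral_partial_R omega = integral_R d omega with d omega = (∂Q/∂x - ∂P/∂y) dx ∧ dy.
  ∂Q/∂x = 0
  ∂P/∂y = -x
  integrand = ∂Q/∂x - ∂P/∂y = x.
Integrating over R: integral_0^1 integral_0^{1-x} (x) dy dx = 1/6.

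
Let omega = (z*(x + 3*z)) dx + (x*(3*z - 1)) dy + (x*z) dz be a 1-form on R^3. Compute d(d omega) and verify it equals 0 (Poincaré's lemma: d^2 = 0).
d(d omega) = 0

Step 1: d omega = sum_{i<j} (∂f_j/∂x_i - ∂f_i/∂x_j) dx_i ∧ dx_j:
  coeff of dx ∧ dy: 3*z - 1
  coeff of dx ∧ dz: -x - 5*z
  coeff of dy ∧ dz: -3*x
Step 2: Apply d again to each 2-form coefficient. The only possible 3-form in R^3 is dx ∧ dy ∧ dz, with coefficient
  ∂(coeff of dy∧dz)/∂x - ∂(coeff of dx∧dz)/∂y + ∂(coeff of dx∧dy)/∂z
  = ∂/∂x (-3*x) - ∂/∂y (-x - 5*z) + ∂/∂z (3*z - 1).
Each of these terms simplifies to sums of mixed partials that cancel in pairs. The result is 0 (by equality of mixed partials for smooth functions — Schwarz / Clairaut).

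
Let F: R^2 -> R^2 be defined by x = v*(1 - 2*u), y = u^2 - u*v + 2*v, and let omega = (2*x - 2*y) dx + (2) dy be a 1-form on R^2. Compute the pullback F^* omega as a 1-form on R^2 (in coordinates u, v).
F^* omega = (4*u^2*v + 4*u*v^2 + 4*u + 4*v^2 - 2*v) du + (4*u^3 + 4*u^2*v - 2*u^2 + 2*u*v - 2*u - 2*v + 4) dv

Using F^*(f dg) = (f ∘ F) d(g ∘ F), substitute each coordinate x_i by F_i(u, v) in f_i, and replace dx_i by d F_i = (∂F_i/∂u) du + (∂F_i/∂v) dv.
  For the x component: f_1(F) = -2*u^2 - 2*u*v - 2*v; d F_1 = (-2*v) du + (1 - 2*u) dv
  For the y component: f_2(F) = 2; d F_2 = (2*u - v) du + (2 - u) dv
Combining and collecting du, dv coefficients:
  coeff of du: 4*u^2*v + 4*u*v^2 + 4*u + 4*v^2 - 2*v
  coeff of dv: 4*u^3 + 4*u^2*v - 2*u^2 + 2*u*v - 2*u - 2*v + 4
F^* omega = (4*u^2*v + 4*u*v^2 + 4*u + 4*v^2 - 2*v) du + (4*u^3 + 4*u^2*v - 2*u^2 + 2*u*v - 2*u - 2*v + 4) dv.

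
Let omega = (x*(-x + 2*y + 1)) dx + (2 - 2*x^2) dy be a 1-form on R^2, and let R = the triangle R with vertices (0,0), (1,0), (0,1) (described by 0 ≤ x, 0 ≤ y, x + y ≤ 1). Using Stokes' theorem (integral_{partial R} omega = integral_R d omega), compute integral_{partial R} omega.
integral_(partial R) omega = -1

Stokes: integral_partial_R omega = integral_R d omega with d omega = (∂Q/∂x - ∂P/∂y) dx ∧ dy.
  ∂Q/∂x = -4*x
  ∂P/∂y = 2*x
  integrand = ∂Q/∂x - ∂P/∂y = -6*x.
Integrating over R: integral_0^1 integral_0^{1-x} (-6*x) dy dx = -1.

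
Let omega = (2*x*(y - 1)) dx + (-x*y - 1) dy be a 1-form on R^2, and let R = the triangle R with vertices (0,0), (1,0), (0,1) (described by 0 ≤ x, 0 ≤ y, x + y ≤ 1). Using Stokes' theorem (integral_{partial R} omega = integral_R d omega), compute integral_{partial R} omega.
integral_(partial R) omega = -1/2

Stokes: integral_partial_R omega = integral_R d omega with d omega = (∂Q/∂x - ∂P/∂y) dx ∧ dy.
  ∂Q/∂x = -y
  ∂P/∂y = 2*x
  integrand = ∂Q/∂x - ∂P/∂y = -2*x - y.
Integrating over R: integral_0^1 integral_0^{1-x} (-2*x - y) dy dx = -1/2.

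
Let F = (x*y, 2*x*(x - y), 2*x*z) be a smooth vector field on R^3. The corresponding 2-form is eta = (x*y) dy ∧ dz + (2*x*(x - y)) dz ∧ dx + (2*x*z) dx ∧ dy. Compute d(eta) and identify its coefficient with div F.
d(eta) = (y) dx ∧ dy ∧ dz; div F = y

For a 2-form in R^3 of the form above, applying d gives a 3-form with coefficient ∂P/∂x + ∂Q/∂y + ∂R/∂z:
  ∂P/∂x = y
  ∂Q/∂y = -2*x
  ∂R/∂z = 2*x
Sum = y, which is exactly div F.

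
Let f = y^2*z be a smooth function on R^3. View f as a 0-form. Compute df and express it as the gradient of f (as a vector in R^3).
df = (0) dx + (2*y*z) dy + (y^2) dz; grad f = (0, 2*y*z, y^2)

For a 0-form f, d f = (∂f/∂x) dx + (∂f/∂y) dy + (∂f/∂z) dz. The components of the vector representation are exactly the entries of grad f in Cartesian coordinates:
  ∂f/∂x = 0
  ∂f/∂y = 2*y*z
  ∂f/∂z = y^2.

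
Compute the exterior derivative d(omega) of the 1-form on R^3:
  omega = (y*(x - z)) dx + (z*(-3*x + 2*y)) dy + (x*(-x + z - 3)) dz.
d(omega) = (-x - 2*z) dx ∧ dy + (-2*x + y + z - 3) dx ∧ dz + (3*x - 2*y) dy ∧ dz

For a 1-form omega = sum_i f_i dx_i, the exterior derivative is
  d(omega) = sum_{i < j} (∂f_j/∂x_i - ∂f_i/∂x_j) dx_i ∧ dx_j.
  coefficient of dx ∧ dy: ∂f_2/∂x - ∂f_1/∂y = ∂(z*(-3*x + 2*y))/∂x - ∂(y*(x - z))/∂y = -x - 2*z
  coefficient of dx ∧ dz: ∂f_3/∂x - ∂f_1/∂z = ∂(x*(-x + z - 3))/∂x - ∂(y*(x - z))/∂z = -2*x + y + z - 3
  coefficient of dy ∧ dz: ∂f_3/∂y - ∂f_2/∂z = ∂(x*(-x + z - 3))/∂y - ∂(z*(-3*x + 2*y))/∂z = 3*x - 2*y
Assembling: d(omega) = (-x - 2*z) dx ∧ dy + (-2*x + y + z - 3) dx ∧ dz + (3*x - 2*y) dy ∧ dz.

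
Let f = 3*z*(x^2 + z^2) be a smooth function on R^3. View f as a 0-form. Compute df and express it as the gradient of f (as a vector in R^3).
df = (6*x*z) dx + (0) dy + (3*x^2 + 9*z^2) dz; grad f = (6*x*z, 0, 3*x^2 + 9*z^2)

For a 0-form f, d f = (∂f/∂x) dx + (∂f/∂y) dy + (∂f/∂z) dz. The components of the vector representation are exactly the entries of grad f in Cartesian coordinates:
  ∂f/∂x = 6*x*z
  ∂f/∂y = 0
  ∂f/∂z = 3*x^2 + 9*z^2.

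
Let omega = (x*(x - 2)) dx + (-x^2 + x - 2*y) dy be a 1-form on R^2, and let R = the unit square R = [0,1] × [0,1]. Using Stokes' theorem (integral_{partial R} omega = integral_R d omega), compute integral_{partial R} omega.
integral_(partial R) omega = 0

Stokes: integral_partial_R omega = integral_R d omega with d omega = (∂Q/∂x - ∂P/∂y) dx ∧ dy.
  ∂Q/∂x = 1 - 2*x
  ∂P/∂y = 0
  integrand = ∂Q/∂x - ∂P/∂y = 1 - 2*x.
Integrating over R: integral_0^1 integral_0^1 (1 - 2*x) dx dy = 0.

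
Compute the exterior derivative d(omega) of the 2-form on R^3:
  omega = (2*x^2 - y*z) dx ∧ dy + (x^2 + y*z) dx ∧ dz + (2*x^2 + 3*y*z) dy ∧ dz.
d(omega) = (4*x - y - z) dx ∧ dy ∧ dz

For a 2-form omega = sum_{i<j} g_{ij} dx_i ∧ dx_j, the exterior derivative is
  d(omega) = sum_{i<j} d(g_{ij}) ∧ dx_i ∧ dx_j = sum_{i<j, k} (∂g_{ij}/∂x_k) dx_k ∧ dx_i ∧ dx_j.
Expand each term, using dx_k ∧ dx_i ∧ dx_j = sgn(permutation) dx_{(a)} ∧ dx_{(b)} ∧ dx_{(c)} with (a < b < c) sorted:
  d(2*x^2 - y*z) includes (∂/∂z)(2*x^2 - y*z) dz = (-y) dz, which multiplied by dx ∧ dy gives (-y) dx ∧ dy ∧ dz
  d(x^2 + y*z) includes (∂/∂y)(x^2 + y*z) dy = (z) dy, which multiplied by dx ∧ dz gives (-z) dx ∧ dy ∧ dz
  d(2*x^2 + 3*y*z) includes (∂/∂x)(2*x^2 + 3*y*z) dx = (4*x) dx, which multiplied by dy ∧ dz gives (4*x) dx ∧ dy ∧ dz
Collecting like 3-forms: d(omega) = (4*x - y - z) dx ∧ dy ∧ dz.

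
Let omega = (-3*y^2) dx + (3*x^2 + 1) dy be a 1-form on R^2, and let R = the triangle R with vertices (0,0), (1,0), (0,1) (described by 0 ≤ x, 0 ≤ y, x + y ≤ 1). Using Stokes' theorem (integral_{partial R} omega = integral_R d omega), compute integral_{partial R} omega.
integral_(partial R) omega = 2

Stokes: integral_partial_R omega = integral_R d omega with d omega = (∂Q/∂x - ∂P/∂y) dx ∧ dy.
  ∂Q/∂x = 6*x
  ∂P/∂y = -6*y
  integrand = ∂Q/∂x - ∂P/∂y = 6*x + 6*y.
Integrating over R: integral_0^1 integral_0^{1-x} (6*x + 6*y) dy dx = 2.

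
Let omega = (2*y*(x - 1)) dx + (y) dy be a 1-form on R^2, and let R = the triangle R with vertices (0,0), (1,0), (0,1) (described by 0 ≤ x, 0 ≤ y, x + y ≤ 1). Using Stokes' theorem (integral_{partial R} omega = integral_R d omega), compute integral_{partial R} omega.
integral_(partial R) omega = 2/3

Stokes: integral_partial_R omega = integral_R d omega with d omega = (∂Q/∂x - ∂P/∂y) dx ∧ dy.
  ∂Q/∂x = 0
  ∂P/∂y = 2*x - 2
  integrand = ∂Q/∂x - ∂P/∂y = 2 - 2*x.
Integrating over R: integral_0^1 integral_0^{1-x} (2 - 2*x) dy dx = 2/3.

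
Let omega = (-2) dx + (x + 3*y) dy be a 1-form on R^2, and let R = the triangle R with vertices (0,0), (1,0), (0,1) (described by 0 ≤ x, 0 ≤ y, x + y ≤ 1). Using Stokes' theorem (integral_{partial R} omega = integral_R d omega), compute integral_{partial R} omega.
integral_(partial R) omega = 1/2

Stokes: integral_partial_R omega = integral_R d omega with d omega = (∂Q/∂x - ∂P/∂y) dx ∧ dy.
  ∂Q/∂x = 1
  ∂P/∂y = 0
  integrand = ∂Q/∂x - ∂P/∂y = 1.
Integrating over R: integral_0^1 integral_0^{1-x} (1) dy dx = 1/2.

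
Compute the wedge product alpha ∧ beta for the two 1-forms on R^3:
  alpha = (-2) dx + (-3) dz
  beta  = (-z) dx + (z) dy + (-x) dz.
alpha ∧ beta = (-2*z) dx ∧ dy + (2*x - 3*z) dx ∧ dz + (3*z) dy ∧ dz

Distribute the wedge, using dx_i ∧ dx_j = -dx_j ∧ dx_i and dx_i ∧ dx_i = 0. For each pair (i, j) with i < j, the coefficient of dx_i ∧ dx_j in alpha ∧ beta is (alpha_i * beta_j - alpha_j * beta_i). Collecting: alpha ∧ beta = (-2*z) dx ∧ dy + (2*x - 3*z) dx ∧ dz + (3*z) dy ∧ dz.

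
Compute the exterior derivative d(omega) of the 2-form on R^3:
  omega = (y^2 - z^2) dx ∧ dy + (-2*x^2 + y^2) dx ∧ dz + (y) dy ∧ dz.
d(omega) = (-2*y - 2*z) dx ∧ dy ∧ dz

For a 2-form omega = sum_{i<j} g_{ij} dx_i ∧ dx_j, the exterior derivative is
  d(omega) = sum_{i<j} d(g_{ij}) ∧ dx_i ∧ dx_j = sum_{i<j, k} (∂g_{ij}/∂x_k) dx_k ∧ dx_i ∧ dx_j.
Expand each term, using dx_k ∧ dx_i ∧ dx_j = sgn(permutation) dx_{(a)} ∧ dx_{(b)} ∧ dx_{(c)} with (a < b < c) sorted:
  d(y^2 - z^2) includes (∂/∂z)(y^2 - z^2) dz = (-2*z) dz, which multiplied by dx ∧ dy gives (-2*z) dx ∧ dy ∧ dz
  d(-2*x^2 + y^2) includes (∂/∂y)(-2*x^2 + y^2) dy = (2*y) dy, which multiplied by dx ∧ dz gives (-2*y) dx ∧ dy ∧ dz
Collecting like 3-forms: d(omega) = (-2*y - 2*z) dx ∧ dy ∧ dz.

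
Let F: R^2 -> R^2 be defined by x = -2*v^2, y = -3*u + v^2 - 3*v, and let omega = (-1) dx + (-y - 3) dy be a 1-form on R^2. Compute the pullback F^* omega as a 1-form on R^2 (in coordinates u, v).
F^* omega = (-9*u + 3*v^2 - 9*v + 9) du + (6*u*v - 9*u - 2*v^3 + 9*v^2 - 11*v + 9) dv

Using F^*(f dg) = (f ∘ F) d(g ∘ F), substitute each coordinate x_i by F_i(u, v) in f_i, and replace dx_i by d F_i = (∂F_i/∂u) du + (∂F_i/∂v) dv.
  For the x component: f_1(F) = -1; d F_1 = (0) du + (-4*v) dv
  For the y component: f_2(F) = 3*u - v^2 + 3*v - 3; d F_2 = (-3) du + (2*v - 3) dv
Combining and collecting du, dv coefficients:
  coeff of du: -9*u + 3*v^2 - 9*v + 9
  coeff of dv: 6*u*v - 9*u - 2*v^3 + 9*v^2 - 11*v + 9
F^* omega = (-9*u + 3*v^2 - 9*v + 9) du + (6*u*v - 9*u - 2*v^3 + 9*v^2 - 11*v + 9) dv.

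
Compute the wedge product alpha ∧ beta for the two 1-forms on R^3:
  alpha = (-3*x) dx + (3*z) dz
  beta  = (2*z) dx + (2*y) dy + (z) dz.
alpha ∧ beta = (-6*x*y) dx ∧ dy + (-3*z*(x + 2*z)) dx ∧ dz + (-6*y*z) dy ∧ dz

Distribute the wedge, using dx_i ∧ dx_j = -dx_j ∧ dx_i and dx_i ∧ dx_i = 0. For each pair (i, j) with i < j, the coefficient of dx_i ∧ dx_j in alpha ∧ beta is (alpha_i * beta_j - alpha_j * beta_i). Collecting: alpha ∧ beta = (-6*x*y) dx ∧ dy + (-3*z*(x + 2*z)) dx ∧ dz + (-6*y*z) dy ∧ dz.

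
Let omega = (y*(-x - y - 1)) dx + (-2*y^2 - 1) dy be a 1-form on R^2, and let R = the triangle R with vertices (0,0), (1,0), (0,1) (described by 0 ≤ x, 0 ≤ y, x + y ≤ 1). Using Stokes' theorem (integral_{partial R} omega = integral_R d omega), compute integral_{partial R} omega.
integral_(partial R) omega = 1

Stokes: integral_partial_R omega = integral_R d omega with d omega = (∂Q/∂x - ∂P/∂y) dx ∧ dy.
  ∂Q/∂x = 0
  ∂P/∂y = -x - 2*y - 1
  integrand = ∂Q/∂x - ∂P/∂y = x + 2*y + 1.
Integrating over R: integral_0^1 integral_0^{1-x} (x + 2*y + 1) dy dx = 1.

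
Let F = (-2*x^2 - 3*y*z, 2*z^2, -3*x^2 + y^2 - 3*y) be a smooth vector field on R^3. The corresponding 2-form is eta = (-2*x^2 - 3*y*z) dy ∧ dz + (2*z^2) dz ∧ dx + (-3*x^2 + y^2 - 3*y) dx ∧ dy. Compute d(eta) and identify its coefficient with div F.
d(eta) = (-4*x) dx ∧ dy ∧ dz; div F = -4*x

For a 2-form in R^3 of the form above, applying d gives a 3-form with coefficient ∂P/∂x + ∂Q/∂y + ∂R/∂z:
  ∂P/∂x = -4*x
  ∂Q/∂y = 0
  ∂R/∂z = 0
Sum = -4*x, which is exactly div F.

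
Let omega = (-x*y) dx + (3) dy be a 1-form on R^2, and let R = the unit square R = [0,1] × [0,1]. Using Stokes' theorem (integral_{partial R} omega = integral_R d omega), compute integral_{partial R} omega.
integral_(partial R) omega = 1/2

Stokes: integral_partial_R omega = integral_R d omega with d omega = (∂Q/∂x - ∂P/∂y) dx ∧ dy.
  ∂Q/∂x = 0
  ∂P/∂y = -x
  integrand = ∂Q/∂x - ∂P/∂y = x.
Integrating over R: integral_0^1 integral_0^1 (x) dx dy = 1/2.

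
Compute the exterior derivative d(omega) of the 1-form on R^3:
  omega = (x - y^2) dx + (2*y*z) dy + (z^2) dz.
d(omega) = (2*y) dx ∧ dy + (-2*y) dy ∧ dz

For a 1-form omega = sum_i f_i dx_i, the exterior derivative is
  d(omega) = sum_{i < j} (∂f_j/∂x_i - ∂f_i/∂x_j) dx_i ∧ dx_j.
  coefficient of dx ∧ dy: ∂f_2/∂x - ∂f_1/∂y = ∂(2*y*z)/∂x - ∂(x - y^2)/∂y = 2*y
  coefficient of dy ∧ dz: ∂f_3/∂y - ∂f_2/∂z = ∂(z^2)/∂y - ∂(2*y*z)/∂z = -2*y
Assembling: d(omega) = (2*y) dx ∧ dy + (-2*y) dy ∧ dz.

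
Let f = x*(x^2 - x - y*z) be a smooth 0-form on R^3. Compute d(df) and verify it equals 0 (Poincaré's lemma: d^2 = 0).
d(df) = 0

Step 1: df = sum_i (∂f/∂x_i) dx_i = (3*x^2 - 2*x - y*z) dx + (-x*z) dy + (-x*y) dz.
Step 2: Apply d again. Using the 1-form formula, the coefficient of dx ∧ dy in d(df) is ∂^2 f/∂x ∂y - ∂^2 f/∂y ∂x = (-z) - (-z) = 0 (equality of mixed partials for smooth f).
Similarly for dx ∧ dz and dy ∧ dz — all coefficients vanish. So d(df) = 0.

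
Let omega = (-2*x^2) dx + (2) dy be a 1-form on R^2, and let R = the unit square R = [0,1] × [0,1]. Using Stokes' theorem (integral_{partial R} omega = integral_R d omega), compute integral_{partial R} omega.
integral_(partial R) omega = 0

Stokes: integral_partial_R omega = integral_R d omega with d omega = (∂Q/∂x - ∂P/∂y) dx ∧ dy.
  ∂Q/∂x = 0
  ∂P/∂y = 0
  integrand = ∂Q/∂x - ∂P/∂y = 0.
Integrating over R: integral_0^1 integral_0^1 (0) dx dy = 0.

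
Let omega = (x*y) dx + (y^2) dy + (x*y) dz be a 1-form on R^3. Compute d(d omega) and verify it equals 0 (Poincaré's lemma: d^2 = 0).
d(d omega) = 0

Step 1: d omega = sum_{i<j} (∂f_j/∂x_i - ∂f_i/∂x_j) dx_i ∧ dx_j:
  coeff of dx ∧ dy: -x
  coeff of dx ∧ dz: y
  coeff of dy ∧ dz: x
Step 2: Apply d again to each 2-form coefficient. The only possible 3-form in R^3 is dx ∧ dy ∧ dz, with coefficient
  ∂(coeff of dy∧dz)/∂x - ∂(coeff of dx∧dz)/∂y + ∂(coeff of dx∧dy)/∂z
  = ∂/∂x (x) - ∂/∂y (y) + ∂/∂z (-x).
Each of these terms simplifies to sums of mixed partials that cancel in pairs. The result is 0 (by equality of mixed partials for smooth functions — Schwarz / Clairaut).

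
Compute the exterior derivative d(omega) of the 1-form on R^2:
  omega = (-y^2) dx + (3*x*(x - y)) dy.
d(omega) = (6*x - y) dx ∧ dy

For a 1-form omega = sum_i f_i dx_i, the exterior derivative is
  d(omega) = sum_{i < j} (∂f_j/∂x_i - ∂f_i/∂x_j) dx_i ∧ dx_j.
  coefficient of dx ∧ dy: ∂f_2/∂x - ∂f_1/∂y = ∂(3*x*(x - y))/∂x - ∂(-y^2)/∂y = 6*x - y
Assembling: d(omega) = (6*x - y) dx ∧ dy.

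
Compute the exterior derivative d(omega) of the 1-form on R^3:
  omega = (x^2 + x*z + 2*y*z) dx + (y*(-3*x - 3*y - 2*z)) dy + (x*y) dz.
d(omega) = (-3*y - 2*z) dx ∧ dy + (-x - y) dx ∧ dz + (x + 2*y) dy ∧ dz

For a 1-form omega = sum_i f_i dx_i, the exterior derivative is
  d(omega) = sum_{i < j} (∂f_j/∂x_i - ∂f_i/∂x_j) dx_i ∧ dx_j.
  coefficient of dx ∧ dy: ∂f_2/∂x - ∂f_1/∂y = ∂(y*(-3*x - 3*y - 2*z))/∂x - ∂(x^2 + x*z + 2*y*z)/∂y = -3*y - 2*z
  coefficient of dx ∧ dz: ∂f_3/∂x - ∂f_1/∂z = ∂(x*y)/∂x - ∂(x^2 + x*z + 2*y*z)/∂z = -x - y
  coefficient of dy ∧ dz: ∂f_3/∂y - ∂f_2/∂z = ∂(x*y)/∂y - ∂(y*(-3*x - 3*y - 2*z))/∂z = x + 2*y
Assembling: d(omega) = (-3*y - 2*z) dx ∧ dy + (-x - y) dx ∧ dz + (x + 2*y) dy ∧ dz.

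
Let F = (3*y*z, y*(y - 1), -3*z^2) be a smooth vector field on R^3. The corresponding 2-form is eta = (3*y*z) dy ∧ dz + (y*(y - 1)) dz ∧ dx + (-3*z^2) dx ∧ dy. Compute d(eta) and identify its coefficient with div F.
d(eta) = (2*y - 6*z - 1) dx ∧ dy ∧ dz; div F = 2*y - 6*z - 1

For a 2-form in R^3 of the form above, applying d gives a 3-form with coefficient ∂P/∂x + ∂Q/∂y + ∂R/∂z:
  ∂P/∂x = 0
  ∂Q/∂y = 2*y - 1
  ∂R/∂z = -6*z
Sum = 2*y - 6*z - 1, which is exactly div F.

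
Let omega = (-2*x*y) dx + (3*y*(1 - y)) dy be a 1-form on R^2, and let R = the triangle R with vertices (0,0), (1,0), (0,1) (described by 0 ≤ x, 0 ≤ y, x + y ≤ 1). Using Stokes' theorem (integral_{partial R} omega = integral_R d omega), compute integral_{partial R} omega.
integral_(partial R) omega = 1/3

Stokes: integral_partial_R omega = integral_R d omega with d omega = (∂Q/∂x - ∂P/∂y) dx ∧ dy.
  ∂Q/∂x = 0
  ∂P/∂y = -2*x
  integrand = ∂Q/∂x - ∂P/∂y = 2*x.
Integrating over R: integral_0^1 integral_0^{1-x} (2*x) dy dx = 1/3.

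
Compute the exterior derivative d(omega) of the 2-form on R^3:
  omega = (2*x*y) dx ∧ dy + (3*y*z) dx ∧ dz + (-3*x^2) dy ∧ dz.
d(omega) = (-6*x - 3*z) dx ∧ dy ∧ dz

For a 2-form omega = sum_{i<j} g_{ij} dx_i ∧ dx_j, the exterior derivative is
  d(omega) = sum_{i<j} d(g_{ij}) ∧ dx_i ∧ dx_j = sum_{i<j, k} (∂g_{ij}/∂x_k) dx_k ∧ dx_i ∧ dx_j.
Expand each term, using dx_k ∧ dx_i ∧ dx_j = sgn(permutation) dx_{(a)} ∧ dx_{(b)} ∧ dx_{(c)} with (a < b < c) sorted:
  d(3*y*z) includes (∂/∂y)(3*y*z) dy = (3*z) dy, which multiplied by dx ∧ dz gives (-3*z) dx ∧ dy ∧ dz
  d(-3*x^2) includes (∂/∂x)(-3*x^2) dx = (-6*x) dx, which multiplied by dy ∧ dz gives (-6*x) dx ∧ dy ∧ dz
Collecting like 3-forms: d(omega) = (-6*x - 3*z) dx ∧ dy ∧ dz.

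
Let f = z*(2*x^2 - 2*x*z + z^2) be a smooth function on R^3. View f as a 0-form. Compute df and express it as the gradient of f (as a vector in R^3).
df = (2*z*(2*x - z)) dx + (0) dy + (2*x^2 - 4*x*z + 3*z^2) dz; grad f = (2*z*(2*x - z), 0, 2*x^2 - 4*x*z + 3*z^2)

For a 0-form f, d f = (∂f/∂x) dx + (∂f/∂y) dy + (∂f/∂z) dz. The components of the vector representation are exactly the entries of grad f in Cartesian coordinates:
  ∂f/∂x = 2*z*(2*x - z)
  ∂f/∂y = 0
  ∂f/∂z = 2*x^2 - 4*x*z + 3*z^2.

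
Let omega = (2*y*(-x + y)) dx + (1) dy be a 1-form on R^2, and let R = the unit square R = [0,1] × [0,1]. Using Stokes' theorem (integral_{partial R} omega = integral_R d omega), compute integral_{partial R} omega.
integral_(partial R) omega = -1

Stokes: integral_partial_R omega = integral_R d omega with d omega = (∂Q/∂x - ∂P/∂y) dx ∧ dy.
  ∂Q/∂x = 0
  ∂P/∂y = -2*x + 4*y
  integrand = ∂Q/∂x - ∂P/∂y = 2*x - 4*y.
Integrating over R: integral_0^1 integral_0^1 (2*x - 4*y) dx dy = -1.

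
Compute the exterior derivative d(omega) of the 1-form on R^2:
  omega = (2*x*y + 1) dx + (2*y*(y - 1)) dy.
d(omega) = (-2*x) dx ∧ dy

For a 1-form omega = sum_i f_i dx_i, the exterior derivative is
  d(omega) = sum_{i < j} (∂f_j/∂x_i - ∂f_i/∂x_j) dx_i ∧ dx_j.
  coefficient of dx ∧ dy: ∂f_2/∂x - ∂f_1/∂y = ∂(2*y*(y - 1))/∂x - ∂(2*x*y + 1)/∂y = -2*x
Assembling: d(omega) = (-2*x) dx ∧ dy.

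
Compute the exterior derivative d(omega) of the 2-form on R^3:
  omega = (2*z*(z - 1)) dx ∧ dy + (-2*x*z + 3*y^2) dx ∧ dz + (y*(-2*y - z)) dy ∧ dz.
d(omega) = (-6*y + 4*z - 2) dx ∧ dy ∧ dz

For a 2-form omega = sum_{i<j} g_{ij} dx_i ∧ dx_j, the exterior derivative is
  d(omega) = sum_{i<j} d(g_{ij}) ∧ dx_i ∧ dx_j = sum_{i<j, k} (∂g_{ij}/∂x_k) dx_k ∧ dx_i ∧ dx_j.
Expand each term, using dx_k ∧ dx_i ∧ dx_j = sgn(permutation) dx_{(a)} ∧ dx_{(b)} ∧ dx_{(c)} with (a < b < c) sorted:
  d(2*z*(z - 1)) includes (∂/∂z)(2*z*(z - 1)) dz = (4*z - 2) dz, which multiplied by dx ∧ dy gives (4*z - 2) dx ∧ dy ∧ dz
  d(-2*x*z + 3*y^2) includes (∂/∂y)(-2*x*z + 3*y^2) dy = (6*y) dy, which multiplied by dx ∧ dz gives (-6*y) dx ∧ dy ∧ dz
Collecting like 3-forms: d(omega) = (-6*y + 4*z - 2) dx ∧ dy ∧ dz.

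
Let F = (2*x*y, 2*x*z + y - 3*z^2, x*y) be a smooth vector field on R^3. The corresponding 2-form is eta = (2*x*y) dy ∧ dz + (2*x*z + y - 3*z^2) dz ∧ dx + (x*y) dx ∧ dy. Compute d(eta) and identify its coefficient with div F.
d(eta) = (2*y + 1) dx ∧ dy ∧ dz; div F = 2*y + 1

For a 2-form in R^3 of the form above, applying d gives a 3-form with coefficient ∂P/∂x + ∂Q/∂y + ∂R/∂z:
  ∂P/∂x = 2*y
  ∂Q/∂y = 1
  ∂R/∂z = 0
Sum = 2*y + 1, which is exactly div F.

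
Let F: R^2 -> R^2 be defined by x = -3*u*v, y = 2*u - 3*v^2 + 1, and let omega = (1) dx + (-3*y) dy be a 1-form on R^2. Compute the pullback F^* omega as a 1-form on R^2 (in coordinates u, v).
F^* omega = (-12*u + 18*v^2 - 3*v - 6) du + (36*u*v - 3*u - 54*v^3 + 18*v) dv

Using F^*(f dg) = (f ∘ F) d(g ∘ F), substitute each coordinate x_i by F_i(u, v) in f_i, and replace dx_i by d F_i = (∂F_i/∂u) du + (∂F_i/∂v) dv.
  For the x component: f_1(F) = 1; d F_1 = (-3*v) du + (-3*u) dv
  For the y component: f_2(F) = -6*u + 9*v^2 - 3; d F_2 = (2) du + (-6*v) dv
Combining and collecting du, dv coefficients:
  coeff of du: -12*u + 18*v^2 - 3*v - 6
  coeff of dv: 36*u*v - 3*u - 54*v^3 + 18*v
F^* omega = (-12*u + 18*v^2 - 3*v - 6) du + (36*u*v - 3*u - 54*v^3 + 18*v) dv.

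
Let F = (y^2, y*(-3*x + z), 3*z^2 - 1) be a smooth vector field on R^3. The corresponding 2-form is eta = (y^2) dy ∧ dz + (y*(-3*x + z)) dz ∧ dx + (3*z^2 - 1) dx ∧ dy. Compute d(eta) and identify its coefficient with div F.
d(eta) = (-3*x + 7*z) dx ∧ dy ∧ dz; div F = -3*x + 7*z

For a 2-form in R^3 of the form above, applying d gives a 3-form with coefficient ∂P/∂x + ∂Q/∂y + ∂R/∂z:
  ∂P/∂x = 0
  ∂Q/∂y = -3*x + z
  ∂R/∂z = 6*z
Sum = -3*x + 7*z, which is exactly div F.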